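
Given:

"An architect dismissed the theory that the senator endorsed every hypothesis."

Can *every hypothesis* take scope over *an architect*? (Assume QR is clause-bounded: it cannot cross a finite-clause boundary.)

No

Structurally, *every hypothesis* is inside the complex NP *the theory that the senator endorsed every hypothesis*.
A that-clause complement to a noun is an island; QR cannot cross the NP boundary.
There is no licit LF on which *every hypothesis* c-commands *an architect*.
(Only the surface reading survives: one fixed architect with respect to all the relevant hypotheses.)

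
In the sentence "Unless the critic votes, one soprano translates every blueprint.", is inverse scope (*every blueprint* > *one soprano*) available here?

*every blueprint* is a matrix argument; the adjunct is an island but the target quantifier is outside it.
Nothing blocks QR of the lower DP to a position above the higher one, so inverse scope is available.

Yes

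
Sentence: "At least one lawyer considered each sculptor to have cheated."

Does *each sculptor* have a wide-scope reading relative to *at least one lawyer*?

Yes

*each sculptor* is an ECM subject; ECM complements are not islands, and the embedded quantifier may take matrix scope.
Ordinary QR to a clause-peripheral position gives the wide-scope LF for the lower DP.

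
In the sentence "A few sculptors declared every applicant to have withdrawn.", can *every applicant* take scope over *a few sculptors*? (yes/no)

*every applicant* is an ECM subject; ECM complements are not islands, and the embedded quantifier may take matrix scope.
QR within a single clause is free, so the lower quantifier may take scope over the higher one.

Yes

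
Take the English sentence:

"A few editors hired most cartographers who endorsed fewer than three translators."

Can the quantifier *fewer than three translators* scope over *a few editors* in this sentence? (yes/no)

No

Structurally, *fewer than three translators* is inside the relative clause *who endorsed fewer than three translators* modifying *most cartographers*.
Relative clauses are scope islands: a quantifier cannot QR out of a relative clause to take scope in the matrix clause.
So *fewer than three translators* cannot raise high enough to outscope *a few editors*; only the surface ordering *a few editors* > *fewer than three translators* is available.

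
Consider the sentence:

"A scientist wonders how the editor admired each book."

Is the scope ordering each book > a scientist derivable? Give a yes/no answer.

No

The target quantifier *each book* is part of the embedded question *how the editor admired each book*.
The wh-island constraint blocks QR out of an embedded interrogative.
There is no licit LF on which *each book* c-commands *a scientist*.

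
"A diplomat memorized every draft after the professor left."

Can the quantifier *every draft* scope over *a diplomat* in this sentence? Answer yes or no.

Yes

*every draft* is a matrix argument; the adjunct is an island but the target quantifier is outside it.
Since no island is crossed, the inverse ordering is licensed alongside surface scope.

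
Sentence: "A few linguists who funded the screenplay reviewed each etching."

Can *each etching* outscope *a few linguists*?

Yes

Although the sentence contains a relative clause (*who funded the screenplay*), *each etching* is outside it, in the matrix VP.
QR within a single clause is free, so the lower quantifier may take scope over the higher one.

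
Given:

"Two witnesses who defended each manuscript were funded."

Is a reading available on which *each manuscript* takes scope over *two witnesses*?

*each manuscript* is embedded in the relative clause *who defended each manuscript*.
The relative clause forms an island for QR, so the quantifier is confined to the head noun's restrictor.
The inverse ordering *each manuscript* > *two witnesses* is therefore underivable.

No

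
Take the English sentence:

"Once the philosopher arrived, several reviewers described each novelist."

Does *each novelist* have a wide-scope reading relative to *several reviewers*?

The adjunct clause does not contain *each novelist*, which is the matrix object.
Clause-internal QR can adjoin the lower DP above the subject, yielding the inverse reading.

Yes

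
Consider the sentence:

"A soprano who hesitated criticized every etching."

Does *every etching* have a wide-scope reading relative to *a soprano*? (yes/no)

Yes

Although the sentence contains a relative clause (*who hesitated*), *every etching* is outside it, in the matrix VP.
Clause-internal QR can adjoin the lower DP above the subject, yielding the inverse reading.
So *every etching* > *a soprano* is among the available readings.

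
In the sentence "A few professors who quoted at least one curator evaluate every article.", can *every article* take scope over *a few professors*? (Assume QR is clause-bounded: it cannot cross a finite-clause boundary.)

Yes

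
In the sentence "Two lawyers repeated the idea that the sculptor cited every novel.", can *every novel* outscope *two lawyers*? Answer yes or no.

Structurally, *every novel* is inside the complex NP *the idea that the sculptor cited every novel*.
The Complex NP Constraint bars QR out of the complement clause of a noun.
The inverse ordering *every novel* > *two lawyers* is therefore underivable.

No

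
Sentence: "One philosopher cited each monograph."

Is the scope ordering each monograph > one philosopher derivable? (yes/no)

*each monograph* is the matrix object and *one philosopher* the matrix subject; the two are clausemates.
QR within a single clause is free, so the lower quantifier may take scope over the higher one.
The sentence is scopally ambiguous between *one philosopher* > *each monograph* and *each monograph* > *one philosopher*.

Yes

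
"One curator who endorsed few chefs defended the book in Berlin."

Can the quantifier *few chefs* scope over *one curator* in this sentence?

No

The target quantifier *few chefs* is part of the relative clause *who endorsed few chefs*.
Relative clauses block scope extraction: QR cannot target a position outside the modified NP.
*few chefs* is confined to the island and cannot take scope over *one curator*.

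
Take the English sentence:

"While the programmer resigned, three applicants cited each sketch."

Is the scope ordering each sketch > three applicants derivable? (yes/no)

Yes

The adjunct clause does not contain *each sketch*, which is the matrix object.
Nothing blocks QR of the lower DP to a position above the higher one, so inverse scope is available.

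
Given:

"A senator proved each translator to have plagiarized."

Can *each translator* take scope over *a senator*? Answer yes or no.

Yes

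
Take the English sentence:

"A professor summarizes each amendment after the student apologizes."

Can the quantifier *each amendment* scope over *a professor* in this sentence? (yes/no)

The adjunct island is irrelevant here — *each amendment* and *a professor* are both in the matrix clause.
Clause-internal QR can adjoin the lower DP above the subject, yielding the inverse reading.
The sentence is scopally ambiguous between *a professor* > *each amendment* and *each amendment* > *a professor*.

Yes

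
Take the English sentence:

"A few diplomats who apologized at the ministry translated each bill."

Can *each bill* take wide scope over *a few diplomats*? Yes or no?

Yes

The relative clause *who apologized at the ministry* modifies *a few diplomats*, but *each bill* is not inside that relative clause — it is an argument of the matrix verb.
Ordinary QR to a clause-peripheral position gives the wide-scope LF for the lower DP.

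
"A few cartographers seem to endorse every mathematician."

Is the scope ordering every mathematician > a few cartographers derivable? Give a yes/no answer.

Yes

*every mathematician* is the object of the infinitival complement of a raising predicate; raising infinitives are transparent for QR, so the two DPs are in effect clausemates.
Since no island is crossed, the inverse ordering is licensed alongside surface scope.
So *every mathematician* > *a few cartographers* is among the available readings.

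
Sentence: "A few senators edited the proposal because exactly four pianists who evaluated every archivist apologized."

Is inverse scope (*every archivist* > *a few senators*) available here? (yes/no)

*every archivist* sits inside the relative clause *who evaluated every archivist*, which is itself inside the adjunct *because exactly four pianists who evaluated every archivist apologized*.
Even if one barrier were somehow void, the other would still block QR.
*every archivist* is confined to the island and cannot take scope over *a few senators*.

No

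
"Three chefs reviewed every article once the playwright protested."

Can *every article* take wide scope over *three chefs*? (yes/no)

The adjunct island is irrelevant here — *every article* and *three chefs* are both in the matrix clause.
Nothing blocks QR of the lower DP to a position above the higher one, so inverse scope is available.

Yes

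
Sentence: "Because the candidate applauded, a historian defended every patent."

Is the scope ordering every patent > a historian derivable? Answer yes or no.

Yes

Neither queried DP is inside the adjunct, so the adjunct-island constraint does not apply.
Clause-internal QR can adjoin the lower DP above the subject, yielding the inverse reading.
The sentence is scopally ambiguous between *a historian* > *every patent* and *every patent* > *a historian*.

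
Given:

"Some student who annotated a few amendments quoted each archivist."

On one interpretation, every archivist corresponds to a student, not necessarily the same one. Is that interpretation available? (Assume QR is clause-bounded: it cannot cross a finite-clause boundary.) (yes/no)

Yes

The paraphrase describes the scope ordering *each archivist* > *some student*.
*each archivist* is a matrix argument; only *some student* is modified by the relative clause *who annotated a few amendments*, so the RC island is irrelevant to the target quantifier.
No island intervenes, so both surface and inverse scope are derivable.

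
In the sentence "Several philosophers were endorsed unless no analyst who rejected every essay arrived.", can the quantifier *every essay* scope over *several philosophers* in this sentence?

*every essay* occurs within the relative clause *who rejected every essay*, which is itself inside the adjunct *unless no analyst who rejected every essay arrived*.
Nested islands: the RC island is itself inside an adjunct island, so wide scope is doubly excluded.
*every essay* > *several philosophers* would require crossing that boundary, which is illicit.

No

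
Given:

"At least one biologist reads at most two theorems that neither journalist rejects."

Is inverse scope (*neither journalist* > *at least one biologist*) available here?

The DP *neither journalist* is contained in the relative clause *that neither journalist rejects* modifying *at most two theorems*.
Relative clauses are scope islands: a quantifier cannot QR out of a relative clause to take scope in the matrix clause.
There is no licit LF on which *neither journalist* c-commands *at least one biologist*.

No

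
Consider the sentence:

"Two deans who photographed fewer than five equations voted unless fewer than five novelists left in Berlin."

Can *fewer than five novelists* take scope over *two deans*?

No

*fewer than five novelists* sits inside the adjunct clause *unless fewer than five novelists left in Berlin*.
Adjunct clauses are scope islands: a quantifier inside an adjunct cannot raise into the matrix clause.
*fewer than five novelists* is confined to the island and cannot take scope over *two deans*.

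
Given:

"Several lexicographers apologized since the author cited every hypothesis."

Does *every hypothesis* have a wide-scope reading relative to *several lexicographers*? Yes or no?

No

Structurally, *every hypothesis* is inside the adjunct clause *since the author cited every hypothesis*.
The adjunct-island constraint bars QR out of an adverbial clause.
*every hypothesis* is confined to the island and cannot take scope over *several lexicographers*.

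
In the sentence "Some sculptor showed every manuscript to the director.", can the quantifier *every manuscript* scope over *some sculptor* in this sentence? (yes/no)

Yes

Both DPs are arguments of the same predicate; there is no clause or island boundary between them.
With no island boundary between them, the object can take inverse scope over the subject via ordinary QR within the clause.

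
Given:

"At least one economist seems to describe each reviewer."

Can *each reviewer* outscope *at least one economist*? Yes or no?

Infinitival complements of raising predicates do not block QR; *each reviewer* and *at least one economist* are effectively clausemates.
With no island boundary between them, the object can take inverse scope over the subject via ordinary QR within the clause.
So *each reviewer* > *at least one economist* is among the available readings.

Yes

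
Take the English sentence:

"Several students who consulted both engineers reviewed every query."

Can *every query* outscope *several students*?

Although the sentence contains a relative clause (*who consulted both engineers*), *every query* is outside it, in the matrix VP.
Clause-internal QR can adjoin the lower DP above the subject, yielding the inverse reading.
So *every query* > *several students* is among the available readings.

Yes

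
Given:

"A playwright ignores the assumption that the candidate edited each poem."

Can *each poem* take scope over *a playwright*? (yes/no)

The target quantifier *each poem* is part of the complex NP *the assumption that the candidate edited each poem*.
The complex NP is opaque for QR — the quantifier is frozen inside the noun's complement.
The inverse ordering *each poem* > *a playwright* is therefore underivable.

No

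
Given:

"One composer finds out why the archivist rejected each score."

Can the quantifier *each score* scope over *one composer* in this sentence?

*each score* occurs within the embedded question *why the archivist rejected each score*.
The wh-island constraint blocks QR out of an embedded interrogative.
There is no licit LF on which *each score* c-commands *one composer*.

No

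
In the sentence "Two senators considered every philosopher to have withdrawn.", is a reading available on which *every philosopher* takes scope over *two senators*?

This is an ECM construction: *every philosopher* is the infinitival subject, Case-marked by the matrix verb, and the infinitive is transparent for QR.
No island intervenes, so both surface and inverse scope are derivable.
The sentence is scopally ambiguous between *two senators* > *every philosopher* and *every philosopher* > *two senators*.

Yes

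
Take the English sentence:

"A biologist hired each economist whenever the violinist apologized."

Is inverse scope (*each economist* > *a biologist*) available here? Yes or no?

Although there is an adjunct clause, *each economist* is in the main clause, not inside the adjunct.
Ordinary QR to a clause-peripheral position gives the wide-scope LF for the lower DP.

Yes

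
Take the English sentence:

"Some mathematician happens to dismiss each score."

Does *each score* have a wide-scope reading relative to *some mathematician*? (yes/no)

Yes

The matrix predicate is a raising verb, whose infinitival complement is not a scope island — *each score* can QR into the matrix clause.
Since no island is crossed, the inverse ordering is licensed alongside surface scope.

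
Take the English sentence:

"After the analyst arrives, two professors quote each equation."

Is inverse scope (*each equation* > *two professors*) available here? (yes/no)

Yes

Neither queried DP is inside the adjunct, so the adjunct-island constraint does not apply.
Ordinary QR to a clause-peripheral position gives the wide-scope LF for the lower DP.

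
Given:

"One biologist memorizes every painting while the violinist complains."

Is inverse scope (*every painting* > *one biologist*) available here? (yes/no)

Yes

Although there is an adjunct clause, *every painting* is in the main clause, not inside the adjunct.
Ordinary QR to a clause-peripheral position gives the wide-scope LF for the lower DP.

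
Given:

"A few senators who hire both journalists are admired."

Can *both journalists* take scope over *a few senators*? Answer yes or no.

*both journalists* occurs within the relative clause *who hire both journalists*.
Relative clauses block scope extraction: QR cannot target a position outside the modified NP.
*both journalists* > *a few senators* would require crossing that boundary, which is illicit.

No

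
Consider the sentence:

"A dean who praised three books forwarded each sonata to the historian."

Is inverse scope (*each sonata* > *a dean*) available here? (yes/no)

The relative clause *who praised three books* modifies *a dean*, but *each sonata* is not inside that relative clause — it is an argument of the matrix verb.
Nothing blocks QR of the lower DP to a position above the higher one, so inverse scope is available.

Yes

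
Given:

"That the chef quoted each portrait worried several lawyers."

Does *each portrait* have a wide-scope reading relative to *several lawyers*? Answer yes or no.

*each portrait* is embedded in the sentential subject *that the chef quoted each portrait*.
Sentential subjects are islands: a quantifier inside the subject clause cannot raise over the matrix predicate.
So *each portrait* cannot raise to a position above *several lawyers*.

No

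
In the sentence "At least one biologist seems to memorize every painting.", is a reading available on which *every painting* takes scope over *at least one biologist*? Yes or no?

*every painting* is the object of the infinitival complement of a raising predicate; raising infinitives are transparent for QR, so the two DPs are in effect clausemates.
QR within a single clause is free, so the lower quantifier may take scope over the higher one.

Yes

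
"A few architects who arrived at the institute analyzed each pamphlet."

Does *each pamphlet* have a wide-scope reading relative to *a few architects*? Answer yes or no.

The RC *who arrived at the institute* is an island, but *each pamphlet* is not inside it — it is the matrix object, a clausemate of *a few architects*.
QR within a single clause is free, so the lower quantifier may take scope over the higher one.
Both orderings are possible: *a few architects* > *each pamphlet* and *each pamphlet* > *a few architects*.

Yes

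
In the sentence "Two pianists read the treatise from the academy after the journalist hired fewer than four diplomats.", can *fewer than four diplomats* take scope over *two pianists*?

The DP *fewer than four diplomats* is contained in the adjunct clause *after the journalist hired fewer than four diplomats*.
Since the clause is an adjunct (not a complement), the Adjunct Condition blocks QR across its edge.
So *fewer than four diplomats* cannot raise high enough to outscope *two pianists*; only the surface ordering *two pianists* > *fewer than four diplomats* is available.

No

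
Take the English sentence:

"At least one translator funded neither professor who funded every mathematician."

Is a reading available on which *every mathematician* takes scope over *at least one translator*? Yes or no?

No

*every mathematician* is embedded in the relative clause *who funded every mathematician* modifying *neither professor*.
Quantifiers inside a relative clause are trapped there; the RC boundary blocks QR.
So *every mathematician* cannot raise to a position above *at least one translator*.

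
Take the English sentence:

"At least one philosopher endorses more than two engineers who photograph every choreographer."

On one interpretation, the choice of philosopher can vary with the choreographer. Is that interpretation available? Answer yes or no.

No

That reading corresponds to *every choreographer* > *at least one philosopher*.
The DP *every choreographer* is contained in the relative clause *who photograph every choreographer* modifying *more than two engineers*.
Relative clauses block scope extraction: QR cannot target a position outside the modified NP.
So *every choreographer* cannot raise to a position above *at least one philosopher*.
(Only the surface reading survives: one fixed philosopher with respect to all the relevant choreographers.)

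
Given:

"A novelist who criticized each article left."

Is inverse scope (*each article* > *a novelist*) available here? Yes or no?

*each article* occurs within the relative clause *who criticized each article*.
Quantifiers inside a relative clause are trapped there; the RC boundary blocks QR.
*each article* > *a novelist* would require crossing that boundary, which is illicit.

No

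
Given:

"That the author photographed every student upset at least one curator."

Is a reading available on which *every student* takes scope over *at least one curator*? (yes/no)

No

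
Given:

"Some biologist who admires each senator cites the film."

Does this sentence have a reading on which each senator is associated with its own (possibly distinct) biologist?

That reading corresponds to *each senator* > *some biologist*.
Structurally, *each senator* is inside the relative clause *who admires each senator*.
A relative clause is a scope island — quantifier raising cannot cross its boundary.
So *each senator* cannot raise high enough to outscope *some biologist*; only the surface ordering *some biologist* > *each senator* is available.

No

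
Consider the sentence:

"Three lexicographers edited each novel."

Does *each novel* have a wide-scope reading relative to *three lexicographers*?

Yes

*each novel* is the matrix object and *three lexicographers* the matrix subject; the two are clausemates.
Clause-internal QR can adjoin the lower DP above the subject, yielding the inverse reading.
Both orderings are possible: *three lexicographers* > *each novel* and *each novel* > *three lexicographers*.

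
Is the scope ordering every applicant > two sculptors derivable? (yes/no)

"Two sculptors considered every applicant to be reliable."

*every applicant* is the subject of an ECM infinitive — the infinitival complement of an ECM verb is not a scope island, so *every applicant* can raise into the matrix clause.
Clause-internal QR can adjoin the lower DP above the subject, yielding the inverse reading.

Yes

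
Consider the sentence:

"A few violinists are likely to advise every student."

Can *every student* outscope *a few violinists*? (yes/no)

Yes

*every student* is inside a raising infinitive, which is transparent to QR (no CP barrier), so it behaves as a matrix argument.
Clause-internal QR can adjoin the lower DP above the subject, yielding the inverse reading.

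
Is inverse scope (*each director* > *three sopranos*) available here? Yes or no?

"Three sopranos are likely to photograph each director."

Yes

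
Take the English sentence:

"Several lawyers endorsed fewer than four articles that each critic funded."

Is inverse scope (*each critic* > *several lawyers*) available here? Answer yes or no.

No

Structurally, *each critic* is inside the relative clause *that each critic funded* modifying *fewer than four articles*.
Relative clauses block scope extraction: QR cannot target a position outside the modified NP.
There is no licit LF on which *each critic* c-commands *several lawyers*.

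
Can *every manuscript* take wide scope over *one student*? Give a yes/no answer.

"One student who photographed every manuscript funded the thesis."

Structurally, *every manuscript* is inside the relative clause *who photographed every manuscript*.
Relative clauses block scope extraction: QR cannot target a position outside the modified NP.
*every manuscript* is confined to the island and cannot take scope over *one student*.

No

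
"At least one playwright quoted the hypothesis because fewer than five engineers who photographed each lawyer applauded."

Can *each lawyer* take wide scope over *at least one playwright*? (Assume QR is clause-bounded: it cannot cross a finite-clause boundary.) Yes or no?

*each lawyer* is embedded in the relative clause *who photographed each lawyer*, which is itself inside the adjunct *because fewer than five engineers who photographed each lawyer applauded*.
Two island boundaries intervene — the relative clause and the adjunct. Either alone would block QR.
There is no licit LF on which *each lawyer* c-commands *at least one playwright*.
(Only the surface reading survives: one fixed playwright with respect to all the relevant lawyers.)

No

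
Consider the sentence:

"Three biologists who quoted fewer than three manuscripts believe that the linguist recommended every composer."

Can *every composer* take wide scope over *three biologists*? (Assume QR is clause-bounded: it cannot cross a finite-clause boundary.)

The DP *every composer* is contained in the finite complement clause *that the linguist recommended every composer*.
QR is clause-bounded, so the finite complement is a scope island for the embedded quantifier.
So *every composer* cannot raise to a position above *three biologists*.

No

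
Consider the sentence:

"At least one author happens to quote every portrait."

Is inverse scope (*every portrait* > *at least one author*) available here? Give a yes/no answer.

Raising constructions are monoclausal for scope purposes; *every portrait* is not separated from *at least one author* by any island.
QR within a single clause is free, so the lower quantifier may take scope over the higher one.

Yes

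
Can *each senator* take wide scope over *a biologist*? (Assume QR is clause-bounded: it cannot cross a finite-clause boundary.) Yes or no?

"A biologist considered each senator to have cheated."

ECM infinitives lack a CP barrier, so *each senator* can QR over the matrix subject *a biologist*.
Clause-internal QR can adjoin the lower DP above the subject, yielding the inverse reading.

Yes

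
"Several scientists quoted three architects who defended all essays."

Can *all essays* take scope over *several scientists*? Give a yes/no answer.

*all essays* sits inside the relative clause *who defended all essays* modifying *three architects*.
QR out of a relative clause is ruled out by the relative-clause island constraint.
So the wide-scope reading for *all essays* is blocked.

No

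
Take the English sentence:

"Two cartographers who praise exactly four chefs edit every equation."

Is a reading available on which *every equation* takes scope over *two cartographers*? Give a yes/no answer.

Yes

*every equation* sits in the matrix clause, not in the relative clause on *two cartographers*.
No island intervenes, so both surface and inverse scope are derivable.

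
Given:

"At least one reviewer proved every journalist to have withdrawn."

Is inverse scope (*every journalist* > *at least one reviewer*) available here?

This is an ECM construction: *every journalist* is the infinitival subject, Case-marked by the matrix verb, and the infinitive is transparent for QR.
No island intervenes, so both surface and inverse scope are derivable.
So *every journalist* > *at least one reviewer* is among the available readings.

Yes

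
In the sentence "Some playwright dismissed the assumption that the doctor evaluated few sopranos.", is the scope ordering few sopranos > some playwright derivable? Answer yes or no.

No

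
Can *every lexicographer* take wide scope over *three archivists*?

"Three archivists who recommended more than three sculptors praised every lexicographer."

Although the sentence contains a relative clause (*who recommended more than three sculptors*), *every lexicographer* is outside it, in the matrix VP.
No island intervenes, so both surface and inverse scope are derivable.
The sentence is scopally ambiguous between *three archivists* > *every lexicographer* and *every lexicographer* > *three archivists*.

Yes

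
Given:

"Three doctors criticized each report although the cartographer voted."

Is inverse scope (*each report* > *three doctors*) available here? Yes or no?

Yes

The adjunct clause does not contain *each report*, which is the matrix object.
No island intervenes, so both surface and inverse scope are derivable.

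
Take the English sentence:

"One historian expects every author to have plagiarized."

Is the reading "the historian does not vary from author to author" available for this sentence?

The described interpretation is the *one historian* > *every author* scoping.
Nothing needs to raise for *one historian* > *every author*, so no island constraint is at stake.

Yes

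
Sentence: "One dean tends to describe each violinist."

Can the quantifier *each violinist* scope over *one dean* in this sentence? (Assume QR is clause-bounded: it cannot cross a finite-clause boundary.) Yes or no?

Yes

*each violinist* is inside a raising infinitive, which is transparent to QR (no CP barrier), so it behaves as a matrix argument.
Clause-internal QR can adjoin the lower DP above the subject, yielding the inverse reading.
So *each violinist* > *one dean* is among the available readings.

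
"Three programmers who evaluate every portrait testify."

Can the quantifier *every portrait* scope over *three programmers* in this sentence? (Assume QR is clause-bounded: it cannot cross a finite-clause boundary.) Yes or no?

The target quantifier *every portrait* is part of the relative clause *who evaluate every portrait*.
Quantifiers inside a relative clause are trapped there; the RC boundary blocks QR.
So *every portrait* cannot raise high enough to outscope *three programmers*; only the surface ordering *three programmers* > *every portrait* is available.

No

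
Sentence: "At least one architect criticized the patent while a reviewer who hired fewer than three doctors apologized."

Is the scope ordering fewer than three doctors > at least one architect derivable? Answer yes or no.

No

*fewer than three doctors* is embedded in the relative clause *who hired fewer than three doctors*, which is itself inside the adjunct *while a reviewer who hired fewer than three doctors apologized*.
The quantifier would have to escape first the RC and then the adjunct — two independent island violations.
The inverse ordering *fewer than three doctors* > *at least one architect* is therefore underivable.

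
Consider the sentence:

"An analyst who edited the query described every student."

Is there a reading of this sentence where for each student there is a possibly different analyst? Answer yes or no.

That reading corresponds to *every student* > *an analyst*.
The relative clause *who edited the query* modifies *an analyst*, but *every student* is not inside that relative clause — it is an argument of the matrix verb.
Since no island is crossed, the inverse ordering is licensed alongside surface scope.

Yes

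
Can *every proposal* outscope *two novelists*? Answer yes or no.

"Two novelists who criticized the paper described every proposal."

Yes

The relative clause *who criticized the paper* modifies *two novelists*, but *every proposal* is not inside that relative clause — it is an argument of the matrix verb.
With no island boundary between them, the object can take inverse scope over the subject via ordinary QR within the clause.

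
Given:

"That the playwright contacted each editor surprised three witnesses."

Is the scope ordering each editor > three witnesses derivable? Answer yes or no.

No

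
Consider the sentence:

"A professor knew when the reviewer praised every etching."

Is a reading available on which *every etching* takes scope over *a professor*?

No

The target quantifier *every etching* is part of the embedded question *when the reviewer praised every etching*.
The wh-island constraint blocks QR out of an embedded interrogative.
*every etching* > *a professor* would require crossing that boundary, which is illicit.
(Only the surface reading survives: one fixed professor with respect to all the relevant etchings.)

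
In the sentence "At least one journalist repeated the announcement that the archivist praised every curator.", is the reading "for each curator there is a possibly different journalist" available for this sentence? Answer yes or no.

No

This is the *every curator* > *at least one journalist* reading.
The DP *every curator* is contained in the complex NP *the announcement that the archivist praised every curator*.
The complex NP is opaque for QR — the quantifier is frozen inside the noun's complement.
So the wide-scope reading for *every curator* is blocked.
(Only the surface reading survives: one fixed journalist with respect to all the relevant curators.)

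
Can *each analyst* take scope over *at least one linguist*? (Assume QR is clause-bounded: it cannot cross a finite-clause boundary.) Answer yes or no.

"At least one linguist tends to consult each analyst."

Yes

Infinitival complements of raising predicates do not block QR; *each analyst* and *at least one linguist* are effectively clausemates.
Ordinary QR to a clause-peripheral position gives the wide-scope LF for the lower DP.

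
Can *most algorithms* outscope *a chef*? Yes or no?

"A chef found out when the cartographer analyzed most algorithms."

Structurally, *most algorithms* is inside the embedded question *when the cartographer analyzed most algorithms*.
Embedded wh-clauses are opaque for QR, so the quantifier stays inside the question.
*most algorithms* is confined to the island and cannot take scope over *a chef*.

No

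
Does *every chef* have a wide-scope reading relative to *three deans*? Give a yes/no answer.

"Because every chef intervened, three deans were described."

The DP *every chef* is contained in the adjunct clause *because every chef intervened*.
Adverbial clauses are not L-marked, so they are barriers for QR — the quantifier cannot escape the adjunct.
*every chef* > *three deans* would require crossing that boundary, which is illicit.

No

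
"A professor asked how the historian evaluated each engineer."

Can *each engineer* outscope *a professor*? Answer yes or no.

*each engineer* sits inside the embedded question *how the historian evaluated each engineer*.
Embedded questions are wh-islands: a quantifier inside an indirect question cannot QR into the matrix clause.
So *each engineer* cannot raise to a position above *a professor*.

No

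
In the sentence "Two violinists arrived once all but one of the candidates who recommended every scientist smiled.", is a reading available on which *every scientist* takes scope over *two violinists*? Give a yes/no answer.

Structurally, *every scientist* is inside the relative clause *who recommended every scientist*, which is itself inside the adjunct *once all but one of the candidates who recommended every scientist smiled*.
Nested islands: the RC island is itself inside an adjunct island, so wide scope is doubly excluded.
*every scientist* > *two violinists* would require crossing that boundary, which is illicit.

No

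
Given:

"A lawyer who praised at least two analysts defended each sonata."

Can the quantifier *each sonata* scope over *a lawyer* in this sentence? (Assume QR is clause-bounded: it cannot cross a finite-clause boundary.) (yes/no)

Yes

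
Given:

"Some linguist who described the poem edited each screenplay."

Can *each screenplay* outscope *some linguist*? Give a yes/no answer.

The relative clause *who described the poem* modifies *some linguist*, but *each screenplay* is not inside that relative clause — it is an argument of the matrix verb.
Ordinary QR to a clause-peripheral position gives the wide-scope LF for the lower DP.

Yes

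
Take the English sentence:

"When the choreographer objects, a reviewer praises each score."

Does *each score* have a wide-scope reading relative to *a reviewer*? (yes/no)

*each score* is a matrix argument; the adjunct is an island but the target quantifier is outside it.
No island intervenes, so both surface and inverse scope are derivable.

Yes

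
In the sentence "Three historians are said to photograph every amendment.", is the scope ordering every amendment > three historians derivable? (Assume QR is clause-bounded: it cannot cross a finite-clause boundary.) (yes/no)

Yes

The matrix predicate is a raising verb, whose infinitival complement is not a scope island — *every amendment* can QR into the matrix clause.
Ordinary QR to a clause-peripheral position gives the wide-scope LF for the lower DP.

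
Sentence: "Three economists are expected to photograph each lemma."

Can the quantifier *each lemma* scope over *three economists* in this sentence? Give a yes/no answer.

Yes

*each lemma* is inside a raising infinitive, which is transparent to QR (no CP barrier), so it behaves as a matrix argument.
Ordinary QR to a clause-peripheral position gives the wide-scope LF for the lower DP.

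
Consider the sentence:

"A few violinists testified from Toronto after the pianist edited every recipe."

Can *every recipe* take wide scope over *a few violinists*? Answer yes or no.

No

*every recipe* is embedded in the adjunct clause *after the pianist edited every recipe*.
Scope out of an adjunct clause is unavailable: QR respects the adjunct-island constraint.
The inverse ordering *every recipe* > *a few violinists* is therefore underivable.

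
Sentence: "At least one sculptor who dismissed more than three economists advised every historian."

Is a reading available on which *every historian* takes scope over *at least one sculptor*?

Yes

*every historian* sits in the matrix clause, not in the relative clause on *at least one sculptor*.
QR within a single clause is free, so the lower quantifier may take scope over the higher one.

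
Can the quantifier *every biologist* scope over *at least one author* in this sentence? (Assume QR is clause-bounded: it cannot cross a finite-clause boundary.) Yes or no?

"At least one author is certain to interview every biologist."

Yes

*every biologist* is inside a raising infinitive, which is transparent to QR (no CP barrier), so it behaves as a matrix argument.
Ordinary QR to a clause-peripheral position gives the wide-scope LF for the lower DP.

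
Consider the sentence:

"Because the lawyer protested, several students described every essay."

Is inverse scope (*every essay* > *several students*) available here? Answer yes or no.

*every essay* is a matrix argument; the adjunct is an island but the target quantifier is outside it.
No island intervenes, so both surface and inverse scope are derivable.

Yes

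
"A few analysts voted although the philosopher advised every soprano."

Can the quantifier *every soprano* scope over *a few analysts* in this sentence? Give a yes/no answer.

The DP *every soprano* is contained in the adjunct clause *although the philosopher advised every soprano*.
Adverbial clauses are not L-marked, so they are barriers for QR — the quantifier cannot escape the adjunct.
So *every soprano* cannot raise to a position above *a few analysts*.

No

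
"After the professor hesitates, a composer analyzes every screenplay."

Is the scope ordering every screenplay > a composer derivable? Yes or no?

Yes

Neither queried DP is inside the adjunct, so the adjunct-island constraint does not apply.
QR within a single clause is free, so the lower quantifier may take scope over the higher one.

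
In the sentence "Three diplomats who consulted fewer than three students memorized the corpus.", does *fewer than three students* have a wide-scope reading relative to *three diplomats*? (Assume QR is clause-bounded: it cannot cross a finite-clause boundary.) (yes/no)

No

Structurally, *fewer than three students* is inside the relative clause *who consulted fewer than three students*.
The relative clause forms an island for QR, so the quantifier is confined to the head noun's restrictor.
Hence only narrow scope for *fewer than three students* (under *three diplomats*) survives.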